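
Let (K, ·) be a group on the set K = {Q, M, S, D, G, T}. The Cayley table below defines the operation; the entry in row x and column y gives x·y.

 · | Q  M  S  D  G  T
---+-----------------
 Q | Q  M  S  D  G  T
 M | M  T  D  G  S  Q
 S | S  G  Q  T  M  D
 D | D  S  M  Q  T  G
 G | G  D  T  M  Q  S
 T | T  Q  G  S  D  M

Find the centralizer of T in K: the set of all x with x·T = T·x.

{M, Q, T}

Compare row T with column T entry by entry.
M·T = Q = T·M, so M commutes with T.
S·T = D but T·S = G, so S does not.
Collecting the elements that commute with T: C(T) = {M, Q, T}.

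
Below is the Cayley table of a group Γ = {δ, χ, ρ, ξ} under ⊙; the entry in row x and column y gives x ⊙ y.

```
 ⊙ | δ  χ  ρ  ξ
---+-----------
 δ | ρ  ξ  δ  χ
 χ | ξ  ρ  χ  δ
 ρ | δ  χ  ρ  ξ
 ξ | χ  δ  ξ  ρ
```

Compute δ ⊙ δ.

ρ

Read row δ, column δ: δ ⊙ δ = ρ.
(Structurally, Γ here is isomorphic to the Klein four-group V_4.)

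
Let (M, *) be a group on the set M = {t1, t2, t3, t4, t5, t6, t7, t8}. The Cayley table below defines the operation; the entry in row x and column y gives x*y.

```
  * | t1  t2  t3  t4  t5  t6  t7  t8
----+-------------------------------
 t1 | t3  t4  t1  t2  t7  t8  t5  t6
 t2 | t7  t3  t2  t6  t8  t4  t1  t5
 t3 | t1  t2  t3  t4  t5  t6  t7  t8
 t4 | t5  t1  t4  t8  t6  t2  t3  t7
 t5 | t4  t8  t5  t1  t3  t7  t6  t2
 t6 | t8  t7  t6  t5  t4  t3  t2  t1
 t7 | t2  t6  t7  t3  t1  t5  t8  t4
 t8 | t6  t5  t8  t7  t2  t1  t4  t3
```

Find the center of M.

An element z is central iff its row equals its column in the table.
For t6: t6*t7 = t2 ≠ t5 = t7*t6, so t6 ∉ Z.
Checking each element this way leaves Z(M) = {t3, t8}.

{t3, t8}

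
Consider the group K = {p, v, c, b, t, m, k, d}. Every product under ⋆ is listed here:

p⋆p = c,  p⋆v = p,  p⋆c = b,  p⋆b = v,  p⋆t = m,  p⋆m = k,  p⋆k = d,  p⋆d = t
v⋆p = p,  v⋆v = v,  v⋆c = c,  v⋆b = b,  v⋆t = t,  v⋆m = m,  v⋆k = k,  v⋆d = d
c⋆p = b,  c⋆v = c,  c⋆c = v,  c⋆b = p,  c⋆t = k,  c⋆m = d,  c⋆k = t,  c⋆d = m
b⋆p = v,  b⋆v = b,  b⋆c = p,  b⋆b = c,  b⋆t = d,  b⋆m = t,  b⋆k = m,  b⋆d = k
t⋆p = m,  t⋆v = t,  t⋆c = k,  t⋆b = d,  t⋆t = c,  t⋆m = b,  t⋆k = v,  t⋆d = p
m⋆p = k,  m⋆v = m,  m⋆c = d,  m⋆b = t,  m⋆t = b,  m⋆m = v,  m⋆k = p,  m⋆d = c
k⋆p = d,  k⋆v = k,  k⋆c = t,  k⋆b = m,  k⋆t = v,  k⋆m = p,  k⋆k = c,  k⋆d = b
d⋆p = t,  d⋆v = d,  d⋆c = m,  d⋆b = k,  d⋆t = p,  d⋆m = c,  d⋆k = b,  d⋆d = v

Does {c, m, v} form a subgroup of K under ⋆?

c ⋆ m = d, which is not in {c, m, v}.
The subset is not closed under ⋆, so it is not a subgroup.

No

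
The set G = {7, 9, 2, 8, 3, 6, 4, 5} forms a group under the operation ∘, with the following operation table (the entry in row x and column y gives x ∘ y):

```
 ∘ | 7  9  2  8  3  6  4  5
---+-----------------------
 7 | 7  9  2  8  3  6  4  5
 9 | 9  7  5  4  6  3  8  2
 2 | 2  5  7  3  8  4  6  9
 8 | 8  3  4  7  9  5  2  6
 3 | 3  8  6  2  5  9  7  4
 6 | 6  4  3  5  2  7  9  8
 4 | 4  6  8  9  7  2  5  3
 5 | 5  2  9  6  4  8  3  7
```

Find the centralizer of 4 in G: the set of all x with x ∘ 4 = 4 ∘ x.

Compare row 4 with column 4 entry by entry.
5 ∘ 4 = 3 = 4 ∘ 5, so 5 commutes with 4.
6 ∘ 4 = 9 but 4 ∘ 6 = 2, so 6 does not.
Collecting the elements that commute with 4: C(4) = {3, 4, 5, 7}.

{3, 4, 5, 7}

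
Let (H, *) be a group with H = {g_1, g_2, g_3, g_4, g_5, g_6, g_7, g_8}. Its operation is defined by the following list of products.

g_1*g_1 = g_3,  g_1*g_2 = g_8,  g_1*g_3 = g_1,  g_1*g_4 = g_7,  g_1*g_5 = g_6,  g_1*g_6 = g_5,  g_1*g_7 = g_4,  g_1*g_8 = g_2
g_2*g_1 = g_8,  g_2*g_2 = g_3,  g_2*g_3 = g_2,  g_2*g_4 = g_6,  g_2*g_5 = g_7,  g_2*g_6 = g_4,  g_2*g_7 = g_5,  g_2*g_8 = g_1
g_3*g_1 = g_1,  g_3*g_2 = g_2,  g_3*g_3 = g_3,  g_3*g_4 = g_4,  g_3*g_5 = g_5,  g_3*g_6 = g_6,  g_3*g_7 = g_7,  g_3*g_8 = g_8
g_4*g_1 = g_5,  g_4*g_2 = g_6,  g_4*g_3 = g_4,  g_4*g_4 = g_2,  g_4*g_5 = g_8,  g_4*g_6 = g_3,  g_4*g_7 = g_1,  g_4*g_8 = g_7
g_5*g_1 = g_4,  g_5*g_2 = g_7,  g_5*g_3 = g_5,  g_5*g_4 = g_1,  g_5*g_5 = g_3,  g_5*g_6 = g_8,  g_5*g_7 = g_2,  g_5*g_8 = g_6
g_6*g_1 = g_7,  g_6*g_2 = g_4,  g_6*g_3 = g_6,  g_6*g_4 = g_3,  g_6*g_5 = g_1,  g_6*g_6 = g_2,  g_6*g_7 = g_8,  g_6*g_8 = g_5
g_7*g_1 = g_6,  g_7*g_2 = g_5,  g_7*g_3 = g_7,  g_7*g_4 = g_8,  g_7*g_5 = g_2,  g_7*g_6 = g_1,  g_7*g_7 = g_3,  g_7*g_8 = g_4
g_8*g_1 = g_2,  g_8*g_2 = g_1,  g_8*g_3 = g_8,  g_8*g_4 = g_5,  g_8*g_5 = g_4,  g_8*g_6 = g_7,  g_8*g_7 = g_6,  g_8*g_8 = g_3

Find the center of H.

{g_2, g_3}

An element z is central iff its row equals its column in the table.
For g_1: g_1*g_6 = g_5 ≠ g_7 = g_6*g_1, so g_1 ∉ Z.
Checking each element this way leaves Z(H) = {g_2, g_3}.
(Structurally, H here is isomorphic to the dihedral group D_4.)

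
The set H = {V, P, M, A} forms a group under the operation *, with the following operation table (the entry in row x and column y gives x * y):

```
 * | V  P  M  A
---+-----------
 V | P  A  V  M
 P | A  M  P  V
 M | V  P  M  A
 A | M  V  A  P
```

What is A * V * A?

A * V = M
M * A = A
(Structurally, H here is isomorphic to the cyclic group Z_4.)

A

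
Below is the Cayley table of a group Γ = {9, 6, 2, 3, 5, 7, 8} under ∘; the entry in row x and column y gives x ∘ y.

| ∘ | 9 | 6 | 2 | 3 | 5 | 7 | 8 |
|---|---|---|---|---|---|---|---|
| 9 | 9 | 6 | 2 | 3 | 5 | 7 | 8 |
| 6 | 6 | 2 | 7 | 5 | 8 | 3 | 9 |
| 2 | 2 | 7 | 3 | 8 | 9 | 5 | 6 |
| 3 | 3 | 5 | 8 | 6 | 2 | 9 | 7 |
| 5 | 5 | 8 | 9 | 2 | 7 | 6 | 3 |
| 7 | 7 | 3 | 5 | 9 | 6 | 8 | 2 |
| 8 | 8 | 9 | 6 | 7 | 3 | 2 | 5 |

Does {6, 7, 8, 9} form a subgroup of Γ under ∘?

No

6 ∘ 6 = 2, which is not in {6, 7, 8, 9}.
The subset is not closed under ∘, so it is not a subgroup.
(Structurally, Γ here is isomorphic to the cyclic group Z_7.)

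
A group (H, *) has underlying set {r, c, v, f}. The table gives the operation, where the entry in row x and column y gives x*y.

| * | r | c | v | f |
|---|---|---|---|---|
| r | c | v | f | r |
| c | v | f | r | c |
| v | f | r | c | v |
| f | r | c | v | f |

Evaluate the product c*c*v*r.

f

c*c = f
f*v = v
v*r = f
(Structurally, H here is isomorphic to the cyclic group Z_4.)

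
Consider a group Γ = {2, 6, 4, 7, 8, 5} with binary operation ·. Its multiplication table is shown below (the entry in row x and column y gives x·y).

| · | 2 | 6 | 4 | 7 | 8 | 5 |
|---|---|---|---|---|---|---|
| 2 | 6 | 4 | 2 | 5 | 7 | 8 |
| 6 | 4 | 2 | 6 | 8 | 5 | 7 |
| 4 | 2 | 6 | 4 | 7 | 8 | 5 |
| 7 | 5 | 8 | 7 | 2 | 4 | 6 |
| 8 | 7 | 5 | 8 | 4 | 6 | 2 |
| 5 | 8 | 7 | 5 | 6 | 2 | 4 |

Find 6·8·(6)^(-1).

The identity is 4. In row 6, the entry 4 sits in column 2, so 6^(-1) = 2.
6·8 = 5
5·2 = 8

8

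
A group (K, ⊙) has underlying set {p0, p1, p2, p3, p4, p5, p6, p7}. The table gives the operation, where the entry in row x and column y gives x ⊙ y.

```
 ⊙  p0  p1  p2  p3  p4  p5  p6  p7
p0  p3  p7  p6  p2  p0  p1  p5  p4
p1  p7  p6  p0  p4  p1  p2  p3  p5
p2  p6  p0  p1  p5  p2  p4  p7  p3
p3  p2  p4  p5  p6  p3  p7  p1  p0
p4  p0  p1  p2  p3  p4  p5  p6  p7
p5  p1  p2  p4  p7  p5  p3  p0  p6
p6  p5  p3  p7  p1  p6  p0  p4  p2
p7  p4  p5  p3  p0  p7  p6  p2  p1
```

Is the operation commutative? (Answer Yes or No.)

Check whether the table is symmetric across its main diagonal.
Every entry (row x, col y) equals the entry (row y, col x), so K is abelian.
(In fact K ≅ the cyclic group Z_8.)

Yes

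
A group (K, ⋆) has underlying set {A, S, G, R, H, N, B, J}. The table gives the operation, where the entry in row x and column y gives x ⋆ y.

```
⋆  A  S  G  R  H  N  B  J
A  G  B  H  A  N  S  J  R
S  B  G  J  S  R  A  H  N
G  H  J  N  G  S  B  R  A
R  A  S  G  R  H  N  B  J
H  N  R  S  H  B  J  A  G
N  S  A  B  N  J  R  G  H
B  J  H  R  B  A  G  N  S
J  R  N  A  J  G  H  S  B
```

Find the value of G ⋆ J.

A

Read row G, column J: G ⋆ J = A.
(Structurally, K here is isomorphic to the cyclic group Z_8.)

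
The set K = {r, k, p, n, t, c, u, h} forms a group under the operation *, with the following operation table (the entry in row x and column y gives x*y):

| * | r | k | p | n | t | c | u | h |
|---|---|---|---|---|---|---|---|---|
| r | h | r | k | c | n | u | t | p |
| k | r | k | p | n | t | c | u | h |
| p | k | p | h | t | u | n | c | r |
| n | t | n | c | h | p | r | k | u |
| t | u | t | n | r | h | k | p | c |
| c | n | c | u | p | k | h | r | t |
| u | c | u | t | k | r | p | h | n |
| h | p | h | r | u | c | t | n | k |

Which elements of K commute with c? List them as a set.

Compare row c with column c entry by entry.
h*c = t = c*h, so h commutes with c.
p*c = n but c*p = u, so p does not.
Collecting the elements that commute with c: C(c) = {c, h, k, t}.

{c, h, k, t}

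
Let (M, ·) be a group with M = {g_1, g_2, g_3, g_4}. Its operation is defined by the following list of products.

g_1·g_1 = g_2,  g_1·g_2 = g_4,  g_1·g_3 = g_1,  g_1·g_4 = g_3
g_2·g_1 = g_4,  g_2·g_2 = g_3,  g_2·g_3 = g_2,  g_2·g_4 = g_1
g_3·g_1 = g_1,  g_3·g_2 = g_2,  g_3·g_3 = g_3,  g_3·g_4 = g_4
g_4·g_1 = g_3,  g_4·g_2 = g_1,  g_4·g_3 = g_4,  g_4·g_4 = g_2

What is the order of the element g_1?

The identity element is g_3 (its row matches the header).
g_1^1 = g_1
g_1^2 = g_1·g_1 = g_2
g_1^3 = g_2·g_1 = g_4
g_1^4 = g_4·g_1 = g_3
The first power of g_1 equal to the identity is g_1^4, so ord(g_1) = 4.

4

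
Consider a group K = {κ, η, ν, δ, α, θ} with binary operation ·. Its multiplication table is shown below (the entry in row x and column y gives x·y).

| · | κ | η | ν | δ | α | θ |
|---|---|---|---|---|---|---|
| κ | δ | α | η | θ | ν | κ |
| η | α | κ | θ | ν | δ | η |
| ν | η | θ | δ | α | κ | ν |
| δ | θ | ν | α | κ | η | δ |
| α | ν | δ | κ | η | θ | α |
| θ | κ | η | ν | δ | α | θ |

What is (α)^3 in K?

α

α^1 = α
α^2 = α·α = θ
α^3 = θ·α = α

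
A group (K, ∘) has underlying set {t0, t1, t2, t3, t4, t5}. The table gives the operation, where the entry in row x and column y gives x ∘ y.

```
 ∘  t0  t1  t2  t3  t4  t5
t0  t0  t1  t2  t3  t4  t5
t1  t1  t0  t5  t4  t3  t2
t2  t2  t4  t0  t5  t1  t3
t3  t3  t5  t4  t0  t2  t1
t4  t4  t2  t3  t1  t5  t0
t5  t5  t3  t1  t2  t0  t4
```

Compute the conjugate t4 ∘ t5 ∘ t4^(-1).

The identity is t0. In row t4, the entry t0 sits in column t5, so t4^(-1) = t5.
t4 ∘ t5 = t0
t0 ∘ t5 = t5
(Structurally, K here is isomorphic to the symmetric group S_3.)

t5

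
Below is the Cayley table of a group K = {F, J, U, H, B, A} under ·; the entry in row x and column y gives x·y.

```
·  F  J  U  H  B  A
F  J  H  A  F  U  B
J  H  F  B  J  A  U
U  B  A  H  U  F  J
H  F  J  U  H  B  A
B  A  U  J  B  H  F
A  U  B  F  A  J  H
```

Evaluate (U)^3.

U

U^1 = U
U^2 = U·U = H
U^3 = H·U = U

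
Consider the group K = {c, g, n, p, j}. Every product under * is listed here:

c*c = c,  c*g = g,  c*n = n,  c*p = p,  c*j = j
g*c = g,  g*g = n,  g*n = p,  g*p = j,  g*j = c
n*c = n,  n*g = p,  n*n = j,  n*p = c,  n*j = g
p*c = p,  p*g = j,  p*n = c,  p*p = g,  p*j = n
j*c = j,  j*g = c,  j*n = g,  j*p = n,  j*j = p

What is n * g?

p

Read row n, column g: n * g = p.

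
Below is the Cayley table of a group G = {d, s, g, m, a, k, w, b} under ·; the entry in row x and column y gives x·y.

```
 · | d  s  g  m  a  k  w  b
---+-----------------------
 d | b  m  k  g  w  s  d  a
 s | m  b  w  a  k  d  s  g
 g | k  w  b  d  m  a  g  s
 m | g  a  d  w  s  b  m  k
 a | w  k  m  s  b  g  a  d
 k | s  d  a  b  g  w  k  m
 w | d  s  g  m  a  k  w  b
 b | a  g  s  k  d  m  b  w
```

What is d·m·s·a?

d·m = g
g·s = w
w·a = a
(Structurally, G here is isomorphic to Z_2 x Z_4.)

a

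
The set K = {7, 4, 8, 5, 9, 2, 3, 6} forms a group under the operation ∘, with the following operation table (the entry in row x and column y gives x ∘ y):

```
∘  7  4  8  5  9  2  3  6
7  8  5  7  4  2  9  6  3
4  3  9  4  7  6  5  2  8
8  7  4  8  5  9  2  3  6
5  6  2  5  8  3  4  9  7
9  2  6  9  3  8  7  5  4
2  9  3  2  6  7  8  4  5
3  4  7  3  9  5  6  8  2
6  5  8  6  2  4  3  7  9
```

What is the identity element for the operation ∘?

The identity e satisfies e ∘ x = x for all x, so its row in the table reproduces the column headers.
Row 8 reads: 7, 4, 8, 5, 9, 2, 3, 6 — exactly the header order. So 8 is the identity.

8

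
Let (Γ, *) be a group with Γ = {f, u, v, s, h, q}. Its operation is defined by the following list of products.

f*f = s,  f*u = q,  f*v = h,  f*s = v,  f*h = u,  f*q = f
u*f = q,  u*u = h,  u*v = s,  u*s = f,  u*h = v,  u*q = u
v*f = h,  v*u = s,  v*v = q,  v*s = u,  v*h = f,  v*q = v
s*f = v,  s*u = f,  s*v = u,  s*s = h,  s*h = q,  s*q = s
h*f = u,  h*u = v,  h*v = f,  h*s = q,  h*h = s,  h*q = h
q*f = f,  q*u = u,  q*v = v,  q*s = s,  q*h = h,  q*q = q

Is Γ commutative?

Check whether the table is symmetric across its main diagonal.
Every entry (row x, col y) equals the entry (row y, col x), so Γ is abelian.
(In fact Γ ≅ the cyclic group Z_6.)

Yes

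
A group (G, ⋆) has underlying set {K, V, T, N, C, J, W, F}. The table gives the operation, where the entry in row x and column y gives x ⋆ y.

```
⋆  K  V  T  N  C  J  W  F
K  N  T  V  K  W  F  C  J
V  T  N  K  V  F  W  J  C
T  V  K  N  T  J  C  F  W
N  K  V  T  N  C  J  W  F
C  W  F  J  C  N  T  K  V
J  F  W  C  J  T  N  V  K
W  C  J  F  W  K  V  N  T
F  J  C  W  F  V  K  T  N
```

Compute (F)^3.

F

F^1 = F
F^2 = F ⋆ F = N
F^3 = N ⋆ F = F
(Structurally, G here is isomorphic to the elementary abelian group (Z_2)^3.)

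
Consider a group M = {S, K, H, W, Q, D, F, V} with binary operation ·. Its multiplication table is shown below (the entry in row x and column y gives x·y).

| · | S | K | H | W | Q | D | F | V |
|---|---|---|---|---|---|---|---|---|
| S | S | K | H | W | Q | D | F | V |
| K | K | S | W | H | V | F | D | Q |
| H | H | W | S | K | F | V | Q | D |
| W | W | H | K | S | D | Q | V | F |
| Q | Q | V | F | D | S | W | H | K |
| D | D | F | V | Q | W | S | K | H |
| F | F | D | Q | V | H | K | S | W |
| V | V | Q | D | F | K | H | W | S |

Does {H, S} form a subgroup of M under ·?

{H, S} contains the identity S.
Checking products: every product of two elements of {H, S} (read from the table) lies in {H, S}, so the set is closed.
In a finite group, a nonempty closed subset is a subgroup. So {H, S} ≤ M.

Yes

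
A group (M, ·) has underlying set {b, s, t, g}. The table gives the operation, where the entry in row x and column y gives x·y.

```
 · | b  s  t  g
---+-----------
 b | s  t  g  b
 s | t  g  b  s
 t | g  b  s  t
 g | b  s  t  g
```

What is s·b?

t

Read row s, column b: s·b = t.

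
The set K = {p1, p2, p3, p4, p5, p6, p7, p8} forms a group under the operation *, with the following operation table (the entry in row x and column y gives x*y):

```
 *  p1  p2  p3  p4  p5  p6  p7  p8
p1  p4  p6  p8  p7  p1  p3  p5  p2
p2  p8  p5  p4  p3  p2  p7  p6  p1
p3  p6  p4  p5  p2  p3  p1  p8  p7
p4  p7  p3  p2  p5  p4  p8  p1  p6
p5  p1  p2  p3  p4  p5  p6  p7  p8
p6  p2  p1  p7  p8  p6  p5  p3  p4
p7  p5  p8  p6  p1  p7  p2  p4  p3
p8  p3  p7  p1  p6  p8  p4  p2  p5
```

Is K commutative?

p7*p6 = p2 but p6*p7 = p3.
Since p7 and p6 do not commute, K is not abelian.

No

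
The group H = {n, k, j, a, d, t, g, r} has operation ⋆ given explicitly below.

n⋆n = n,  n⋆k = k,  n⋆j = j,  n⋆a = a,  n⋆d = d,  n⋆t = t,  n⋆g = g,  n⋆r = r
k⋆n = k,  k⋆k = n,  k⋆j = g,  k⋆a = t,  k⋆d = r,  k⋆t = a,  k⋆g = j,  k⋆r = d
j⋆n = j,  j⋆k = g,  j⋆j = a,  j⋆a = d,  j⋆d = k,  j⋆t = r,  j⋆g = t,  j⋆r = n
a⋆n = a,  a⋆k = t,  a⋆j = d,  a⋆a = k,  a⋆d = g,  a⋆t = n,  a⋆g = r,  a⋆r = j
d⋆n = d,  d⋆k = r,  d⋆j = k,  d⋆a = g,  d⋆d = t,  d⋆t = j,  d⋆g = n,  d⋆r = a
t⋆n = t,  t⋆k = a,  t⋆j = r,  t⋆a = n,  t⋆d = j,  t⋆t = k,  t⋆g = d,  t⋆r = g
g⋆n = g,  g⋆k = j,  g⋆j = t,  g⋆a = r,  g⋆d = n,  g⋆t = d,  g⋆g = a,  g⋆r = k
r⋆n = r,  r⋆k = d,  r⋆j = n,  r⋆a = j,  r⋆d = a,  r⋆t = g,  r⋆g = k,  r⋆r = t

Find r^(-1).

j

First locate the identity: row n matches the header, so n is the identity.
Scan row r for n: r ⋆ j = n. Hence r^(-1) = j.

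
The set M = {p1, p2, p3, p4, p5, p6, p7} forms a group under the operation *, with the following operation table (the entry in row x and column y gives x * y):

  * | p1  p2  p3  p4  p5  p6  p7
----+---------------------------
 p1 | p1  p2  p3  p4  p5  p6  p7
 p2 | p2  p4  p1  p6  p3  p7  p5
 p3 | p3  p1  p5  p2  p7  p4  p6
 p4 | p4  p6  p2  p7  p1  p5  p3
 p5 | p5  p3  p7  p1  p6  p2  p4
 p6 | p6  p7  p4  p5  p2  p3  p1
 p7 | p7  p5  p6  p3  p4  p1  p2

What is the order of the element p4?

7

The identity element is p1 (its row matches the header).
p4^1 = p4
p4^2 = p4 * p4 = p7
p4^3 = p7 * p4 = p3
p4^4 = p3 * p4 = p2
p4^5 = p2 * p4 = p6
p4^6 = p6 * p4 = p5
p4^7 = p5 * p4 = p1
The first power of p4 equal to the identity is p4^7, so ord(p4) = 7.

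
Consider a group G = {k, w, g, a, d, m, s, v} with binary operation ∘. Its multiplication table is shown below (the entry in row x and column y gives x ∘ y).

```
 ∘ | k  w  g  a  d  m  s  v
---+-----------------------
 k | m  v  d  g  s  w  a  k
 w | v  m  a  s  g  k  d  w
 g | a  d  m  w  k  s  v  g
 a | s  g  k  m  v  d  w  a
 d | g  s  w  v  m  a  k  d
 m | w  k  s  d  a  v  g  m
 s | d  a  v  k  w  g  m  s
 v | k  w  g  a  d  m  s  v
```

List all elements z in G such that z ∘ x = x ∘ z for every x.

{m, v}

An element z is central iff its row equals its column in the table.
For g: g ∘ k = a ≠ d = k ∘ g, so g ∉ Z.
Checking each element this way leaves Z(G) = {m, v}.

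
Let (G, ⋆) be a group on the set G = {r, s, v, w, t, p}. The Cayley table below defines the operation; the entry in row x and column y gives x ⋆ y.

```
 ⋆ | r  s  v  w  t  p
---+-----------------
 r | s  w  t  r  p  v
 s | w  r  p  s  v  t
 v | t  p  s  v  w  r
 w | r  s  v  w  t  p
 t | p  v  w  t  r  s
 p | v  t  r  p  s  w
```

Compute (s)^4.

s^1 = s
s^2 = s ⋆ s = r
s^3 = r ⋆ s = w
s^4 = w ⋆ s = s

s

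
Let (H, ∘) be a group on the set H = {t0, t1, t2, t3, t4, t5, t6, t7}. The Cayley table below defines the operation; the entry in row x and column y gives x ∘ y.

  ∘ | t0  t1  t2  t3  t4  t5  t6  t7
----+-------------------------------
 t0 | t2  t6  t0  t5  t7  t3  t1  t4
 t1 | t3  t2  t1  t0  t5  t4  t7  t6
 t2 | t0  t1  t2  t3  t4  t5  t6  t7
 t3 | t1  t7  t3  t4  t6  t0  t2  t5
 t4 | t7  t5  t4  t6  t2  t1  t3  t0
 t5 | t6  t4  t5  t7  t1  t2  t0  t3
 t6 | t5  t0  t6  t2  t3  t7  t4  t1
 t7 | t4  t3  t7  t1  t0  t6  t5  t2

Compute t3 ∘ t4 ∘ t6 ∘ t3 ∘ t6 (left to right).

t4

t3 ∘ t4 = t6
t6 ∘ t6 = t4
t4 ∘ t3 = t6
t6 ∘ t6 = t4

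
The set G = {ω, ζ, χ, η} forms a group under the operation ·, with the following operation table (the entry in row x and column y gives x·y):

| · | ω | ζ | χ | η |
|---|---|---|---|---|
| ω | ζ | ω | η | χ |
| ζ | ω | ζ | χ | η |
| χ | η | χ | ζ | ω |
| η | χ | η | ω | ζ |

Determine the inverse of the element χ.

First locate the identity: row ζ matches the header, so ζ is the identity.
Scan row χ for ζ: χ·χ = ζ. Hence χ^(-1) = χ.
(Structurally, G here is isomorphic to the Klein four-group V_4.)

χ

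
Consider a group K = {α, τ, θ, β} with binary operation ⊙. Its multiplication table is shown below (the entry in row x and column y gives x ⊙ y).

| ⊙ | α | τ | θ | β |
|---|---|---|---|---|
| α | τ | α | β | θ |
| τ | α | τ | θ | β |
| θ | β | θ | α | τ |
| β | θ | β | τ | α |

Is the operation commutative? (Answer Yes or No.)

Check whether the table is symmetric across its main diagonal.
Every entry (row x, col y) equals the entry (row y, col x), so K is abelian.
(In fact K ≅ the cyclic group Z_4.)

Yes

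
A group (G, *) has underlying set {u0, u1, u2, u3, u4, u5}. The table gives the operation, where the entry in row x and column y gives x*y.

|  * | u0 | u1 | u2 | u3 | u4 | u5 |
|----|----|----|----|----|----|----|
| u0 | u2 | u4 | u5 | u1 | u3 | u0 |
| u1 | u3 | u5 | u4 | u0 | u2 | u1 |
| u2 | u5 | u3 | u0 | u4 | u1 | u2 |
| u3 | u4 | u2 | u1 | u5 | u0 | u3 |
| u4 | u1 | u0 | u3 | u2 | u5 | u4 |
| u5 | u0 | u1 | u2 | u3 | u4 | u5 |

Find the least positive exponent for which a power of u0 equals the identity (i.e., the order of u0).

The identity element is u5 (its row matches the header).
u0^1 = u0
u0^2 = u0*u0 = u2
u0^3 = u2*u0 = u5
The first power of u0 equal to the identity is u0^3, so ord(u0) = 3.
(Structurally, G here is isomorphic to the symmetric group S_3.)

3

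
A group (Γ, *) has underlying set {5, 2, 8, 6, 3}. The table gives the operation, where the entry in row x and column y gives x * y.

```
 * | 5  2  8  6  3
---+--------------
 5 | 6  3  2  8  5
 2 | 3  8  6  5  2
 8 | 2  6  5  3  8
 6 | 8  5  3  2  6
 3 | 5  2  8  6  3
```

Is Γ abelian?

Check whether the table is symmetric across its main diagonal.
Every entry (row x, col y) equals the entry (row y, col x), so Γ is abelian.
(In fact Γ ≅ the cyclic group Z_5.)

Yes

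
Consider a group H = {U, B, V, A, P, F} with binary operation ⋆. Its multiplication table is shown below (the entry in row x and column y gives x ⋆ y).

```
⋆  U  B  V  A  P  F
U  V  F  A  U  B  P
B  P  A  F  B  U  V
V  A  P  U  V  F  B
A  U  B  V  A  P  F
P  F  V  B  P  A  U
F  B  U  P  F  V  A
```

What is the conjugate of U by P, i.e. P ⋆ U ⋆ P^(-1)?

V

The identity is A. In row P, the entry A sits in column P, so P^(-1) = P.
P ⋆ U = F
F ⋆ P = V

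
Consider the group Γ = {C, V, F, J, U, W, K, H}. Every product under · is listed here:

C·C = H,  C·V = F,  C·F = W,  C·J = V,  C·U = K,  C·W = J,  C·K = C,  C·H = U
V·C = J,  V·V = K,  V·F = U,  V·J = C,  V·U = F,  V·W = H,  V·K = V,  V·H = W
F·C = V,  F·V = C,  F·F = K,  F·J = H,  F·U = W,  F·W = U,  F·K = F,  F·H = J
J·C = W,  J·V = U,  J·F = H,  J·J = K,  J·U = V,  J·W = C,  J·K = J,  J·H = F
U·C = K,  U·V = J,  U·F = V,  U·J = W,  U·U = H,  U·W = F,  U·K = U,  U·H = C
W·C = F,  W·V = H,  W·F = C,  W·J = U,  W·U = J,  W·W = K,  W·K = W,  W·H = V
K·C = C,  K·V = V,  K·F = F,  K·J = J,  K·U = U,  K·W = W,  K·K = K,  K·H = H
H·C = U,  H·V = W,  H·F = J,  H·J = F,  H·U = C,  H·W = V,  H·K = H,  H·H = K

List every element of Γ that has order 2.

{F, H, J, V, W}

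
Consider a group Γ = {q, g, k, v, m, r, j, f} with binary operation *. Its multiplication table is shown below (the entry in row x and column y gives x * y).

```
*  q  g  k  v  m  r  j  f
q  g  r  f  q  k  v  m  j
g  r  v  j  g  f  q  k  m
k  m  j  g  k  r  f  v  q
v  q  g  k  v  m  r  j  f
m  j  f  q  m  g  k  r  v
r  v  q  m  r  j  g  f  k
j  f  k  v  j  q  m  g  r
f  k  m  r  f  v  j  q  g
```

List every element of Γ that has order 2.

Identity is v. Compute the order of each non-identity element by repeated multiplication:
  q: q → g → r → v  (order 4)
  g: g → v  (order 2)
  k: k → g → j → v  (order 4)
  m: m → g → f → v  (order 4)
  r: r → g → q → v  (order 4)
  j: j → g → k → v  (order 4)
  f: f → g → m → v  (order 4)
Elements of order 2: {g}.

{g}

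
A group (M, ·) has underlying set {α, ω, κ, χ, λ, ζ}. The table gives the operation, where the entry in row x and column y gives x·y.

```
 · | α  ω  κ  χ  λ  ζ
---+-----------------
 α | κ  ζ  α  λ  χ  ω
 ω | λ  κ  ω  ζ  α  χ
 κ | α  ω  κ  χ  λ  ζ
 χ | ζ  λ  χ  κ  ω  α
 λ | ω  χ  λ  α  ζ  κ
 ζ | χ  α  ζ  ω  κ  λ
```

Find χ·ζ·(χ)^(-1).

λ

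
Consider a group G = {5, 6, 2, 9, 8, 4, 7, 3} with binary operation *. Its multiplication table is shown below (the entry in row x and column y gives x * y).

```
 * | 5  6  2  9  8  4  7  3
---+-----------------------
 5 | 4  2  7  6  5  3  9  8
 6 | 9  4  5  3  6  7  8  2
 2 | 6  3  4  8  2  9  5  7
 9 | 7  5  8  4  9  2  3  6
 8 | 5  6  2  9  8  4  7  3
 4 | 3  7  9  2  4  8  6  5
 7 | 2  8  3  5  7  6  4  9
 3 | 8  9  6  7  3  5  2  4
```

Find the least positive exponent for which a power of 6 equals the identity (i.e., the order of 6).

4

The identity element is 8 (its row matches the header).
6^1 = 6
6^2 = 6 * 6 = 4
6^3 = 4 * 6 = 7
6^4 = 7 * 6 = 8
The first power of 6 equal to the identity is 6^4, so ord(6) = 4.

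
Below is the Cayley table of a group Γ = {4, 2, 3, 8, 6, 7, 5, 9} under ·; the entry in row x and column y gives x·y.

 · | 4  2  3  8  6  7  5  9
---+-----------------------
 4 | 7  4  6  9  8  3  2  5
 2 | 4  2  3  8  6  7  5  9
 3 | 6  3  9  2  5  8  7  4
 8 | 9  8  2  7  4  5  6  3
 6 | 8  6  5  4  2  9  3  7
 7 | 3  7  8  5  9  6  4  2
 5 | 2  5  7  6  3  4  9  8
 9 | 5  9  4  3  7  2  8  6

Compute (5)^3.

5^1 = 5
5^2 = 5·5 = 9
5^3 = 9·5 = 8
(Structurally, Γ here is isomorphic to the cyclic group Z_8.)

8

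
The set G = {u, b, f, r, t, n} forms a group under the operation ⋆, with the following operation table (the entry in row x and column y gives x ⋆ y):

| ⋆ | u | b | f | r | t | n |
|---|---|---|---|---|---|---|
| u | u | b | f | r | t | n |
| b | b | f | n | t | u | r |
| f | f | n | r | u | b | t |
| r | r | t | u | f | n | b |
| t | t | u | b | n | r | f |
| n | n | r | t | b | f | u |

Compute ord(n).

The identity element is u (its row matches the header).
n^1 = n
n^2 = n ⋆ n = u
The first power of n equal to the identity is n^2, so ord(n) = 2.

2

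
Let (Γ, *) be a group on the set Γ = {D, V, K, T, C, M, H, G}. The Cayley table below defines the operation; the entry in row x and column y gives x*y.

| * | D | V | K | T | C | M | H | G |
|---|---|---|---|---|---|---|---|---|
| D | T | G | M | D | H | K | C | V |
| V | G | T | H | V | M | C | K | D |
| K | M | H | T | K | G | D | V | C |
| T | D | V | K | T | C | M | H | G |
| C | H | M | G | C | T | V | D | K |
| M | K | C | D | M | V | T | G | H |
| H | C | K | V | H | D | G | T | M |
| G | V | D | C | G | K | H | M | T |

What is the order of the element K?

The identity element is T (its row matches the header).
K^1 = K
K^2 = K*K = T
The first power of K equal to the identity is K^2, so ord(K) = 2.
(Structurally, Γ here is isomorphic to the elementary abelian group (Z_2)^3.)

2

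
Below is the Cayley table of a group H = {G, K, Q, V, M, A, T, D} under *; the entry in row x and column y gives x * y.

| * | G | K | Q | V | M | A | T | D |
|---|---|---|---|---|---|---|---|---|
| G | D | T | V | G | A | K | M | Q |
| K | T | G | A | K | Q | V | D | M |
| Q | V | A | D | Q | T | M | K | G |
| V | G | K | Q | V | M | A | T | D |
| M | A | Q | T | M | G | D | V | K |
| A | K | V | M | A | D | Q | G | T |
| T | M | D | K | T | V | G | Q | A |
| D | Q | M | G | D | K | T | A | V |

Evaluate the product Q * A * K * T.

Q * A = M
M * K = Q
Q * T = K

K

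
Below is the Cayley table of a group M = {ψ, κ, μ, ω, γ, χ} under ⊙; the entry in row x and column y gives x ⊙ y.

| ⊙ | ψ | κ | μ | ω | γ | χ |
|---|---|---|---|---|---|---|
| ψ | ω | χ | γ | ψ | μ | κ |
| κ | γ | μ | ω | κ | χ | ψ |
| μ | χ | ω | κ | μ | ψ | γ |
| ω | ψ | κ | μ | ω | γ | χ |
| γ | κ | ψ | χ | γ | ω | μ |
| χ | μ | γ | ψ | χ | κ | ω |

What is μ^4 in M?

μ^1 = μ
μ^2 = μ ⊙ μ = κ
μ^3 = κ ⊙ μ = ω
μ^4 = ω ⊙ μ = μ

μ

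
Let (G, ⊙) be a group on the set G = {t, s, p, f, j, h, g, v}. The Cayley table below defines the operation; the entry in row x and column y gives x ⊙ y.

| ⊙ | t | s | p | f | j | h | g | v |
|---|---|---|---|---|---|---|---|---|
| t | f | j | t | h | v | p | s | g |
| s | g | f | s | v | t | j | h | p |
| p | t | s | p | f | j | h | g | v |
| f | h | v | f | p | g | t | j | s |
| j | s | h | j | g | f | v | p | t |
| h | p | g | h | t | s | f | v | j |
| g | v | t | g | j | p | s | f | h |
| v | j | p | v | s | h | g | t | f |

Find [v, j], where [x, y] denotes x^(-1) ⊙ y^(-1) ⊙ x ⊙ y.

Identity is p; from the table v^(-1) = s and j^(-1) = g.
s ⊙ g = h
h ⊙ v = j
j ⊙ j = f

f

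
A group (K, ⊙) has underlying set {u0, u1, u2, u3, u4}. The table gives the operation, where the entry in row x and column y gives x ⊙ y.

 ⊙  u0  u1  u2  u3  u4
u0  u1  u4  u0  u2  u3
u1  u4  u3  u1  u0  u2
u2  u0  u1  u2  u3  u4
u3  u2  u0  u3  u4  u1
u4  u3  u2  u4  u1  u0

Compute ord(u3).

The identity element is u2 (its row matches the header).
u3^1 = u3
u3^2 = u3 ⊙ u3 = u4
u3^3 = u4 ⊙ u3 = u1
u3^4 = u1 ⊙ u3 = u0
u3^5 = u0 ⊙ u3 = u2
The first power of u3 equal to the identity is u3^5, so ord(u3) = 5.
(Structurally, K here is isomorphic to the cyclic group Z_5.)

5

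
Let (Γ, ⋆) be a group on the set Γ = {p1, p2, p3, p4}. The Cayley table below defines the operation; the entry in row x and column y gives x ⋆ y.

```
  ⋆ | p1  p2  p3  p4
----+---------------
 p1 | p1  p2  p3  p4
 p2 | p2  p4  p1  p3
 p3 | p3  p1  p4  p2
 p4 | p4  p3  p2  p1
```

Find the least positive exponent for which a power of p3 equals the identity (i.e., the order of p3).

The identity element is p1 (its row matches the header).
p3^1 = p3
p3^2 = p3 ⋆ p3 = p4
p3^3 = p4 ⋆ p3 = p2
p3^4 = p2 ⋆ p3 = p1
The first power of p3 equal to the identity is p3^4, so ord(p3) = 4.

4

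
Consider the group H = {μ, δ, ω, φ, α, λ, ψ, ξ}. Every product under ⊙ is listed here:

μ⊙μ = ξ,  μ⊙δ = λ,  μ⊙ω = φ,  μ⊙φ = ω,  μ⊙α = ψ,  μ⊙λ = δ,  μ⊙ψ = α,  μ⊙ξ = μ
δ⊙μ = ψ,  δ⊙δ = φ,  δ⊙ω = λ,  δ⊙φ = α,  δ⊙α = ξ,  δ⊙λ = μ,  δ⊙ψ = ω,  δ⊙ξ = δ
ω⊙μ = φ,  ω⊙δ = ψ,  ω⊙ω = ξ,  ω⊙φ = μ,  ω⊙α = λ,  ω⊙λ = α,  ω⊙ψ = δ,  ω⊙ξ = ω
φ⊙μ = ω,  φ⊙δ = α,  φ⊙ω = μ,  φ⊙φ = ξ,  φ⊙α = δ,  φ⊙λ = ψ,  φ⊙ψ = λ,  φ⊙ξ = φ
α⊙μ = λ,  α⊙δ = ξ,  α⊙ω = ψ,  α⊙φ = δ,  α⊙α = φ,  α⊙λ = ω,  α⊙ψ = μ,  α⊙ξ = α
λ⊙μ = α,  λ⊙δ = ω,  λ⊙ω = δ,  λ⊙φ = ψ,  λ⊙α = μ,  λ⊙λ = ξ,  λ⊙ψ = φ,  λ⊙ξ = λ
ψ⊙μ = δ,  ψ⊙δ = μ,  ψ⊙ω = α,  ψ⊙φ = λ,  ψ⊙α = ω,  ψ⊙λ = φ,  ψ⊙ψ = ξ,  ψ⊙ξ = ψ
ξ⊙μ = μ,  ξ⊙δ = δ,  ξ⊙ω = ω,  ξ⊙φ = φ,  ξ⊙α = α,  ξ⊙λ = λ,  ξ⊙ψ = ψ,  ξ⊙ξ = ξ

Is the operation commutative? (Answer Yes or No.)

δ ⊙ λ = μ but λ ⊙ δ = ω.
Since δ and λ do not commute, H is not abelian.

No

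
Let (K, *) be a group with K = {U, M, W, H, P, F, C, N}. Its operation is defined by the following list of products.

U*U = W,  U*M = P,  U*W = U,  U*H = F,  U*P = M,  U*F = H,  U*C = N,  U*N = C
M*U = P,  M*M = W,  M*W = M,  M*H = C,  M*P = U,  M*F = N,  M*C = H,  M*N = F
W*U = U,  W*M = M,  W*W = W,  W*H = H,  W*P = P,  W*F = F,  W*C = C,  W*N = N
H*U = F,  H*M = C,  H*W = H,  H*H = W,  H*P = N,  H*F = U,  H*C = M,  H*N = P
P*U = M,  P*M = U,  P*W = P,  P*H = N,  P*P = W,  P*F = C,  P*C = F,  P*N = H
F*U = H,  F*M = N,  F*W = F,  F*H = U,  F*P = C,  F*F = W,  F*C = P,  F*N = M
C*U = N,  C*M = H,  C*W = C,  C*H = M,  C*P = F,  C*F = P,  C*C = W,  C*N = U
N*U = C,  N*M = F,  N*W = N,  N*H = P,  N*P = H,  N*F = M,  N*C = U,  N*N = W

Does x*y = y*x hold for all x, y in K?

Yes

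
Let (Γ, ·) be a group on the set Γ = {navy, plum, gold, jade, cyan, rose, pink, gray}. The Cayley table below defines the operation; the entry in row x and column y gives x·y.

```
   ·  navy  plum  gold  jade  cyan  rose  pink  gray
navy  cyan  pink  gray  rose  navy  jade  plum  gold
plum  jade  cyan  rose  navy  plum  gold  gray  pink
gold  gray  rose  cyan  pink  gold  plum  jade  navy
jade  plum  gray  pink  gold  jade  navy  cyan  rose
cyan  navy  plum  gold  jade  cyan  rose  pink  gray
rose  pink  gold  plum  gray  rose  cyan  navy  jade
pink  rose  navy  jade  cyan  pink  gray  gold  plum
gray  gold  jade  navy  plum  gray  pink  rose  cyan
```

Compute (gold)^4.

gold^1 = gold
gold^2 = gold·gold = cyan
gold^3 = cyan·gold = gold
gold^4 = gold·gold = cyan

cyan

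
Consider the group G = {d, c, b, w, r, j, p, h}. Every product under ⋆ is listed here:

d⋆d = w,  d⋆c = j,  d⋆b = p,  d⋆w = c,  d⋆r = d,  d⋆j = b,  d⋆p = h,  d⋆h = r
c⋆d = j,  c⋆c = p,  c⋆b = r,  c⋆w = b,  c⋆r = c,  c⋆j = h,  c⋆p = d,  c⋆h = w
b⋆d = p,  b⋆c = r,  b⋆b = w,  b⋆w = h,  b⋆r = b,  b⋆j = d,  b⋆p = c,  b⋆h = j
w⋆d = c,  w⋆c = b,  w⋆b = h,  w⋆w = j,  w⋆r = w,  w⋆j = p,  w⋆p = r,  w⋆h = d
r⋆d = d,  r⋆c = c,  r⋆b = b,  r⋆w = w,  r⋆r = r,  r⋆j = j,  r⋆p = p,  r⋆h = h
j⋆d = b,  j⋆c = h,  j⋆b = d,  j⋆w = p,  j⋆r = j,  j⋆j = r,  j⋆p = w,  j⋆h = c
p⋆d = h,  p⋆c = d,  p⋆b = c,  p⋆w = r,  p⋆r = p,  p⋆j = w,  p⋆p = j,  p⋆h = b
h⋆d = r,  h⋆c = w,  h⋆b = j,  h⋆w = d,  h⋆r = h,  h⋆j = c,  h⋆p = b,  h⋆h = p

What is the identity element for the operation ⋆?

r

The identity e satisfies e ⋆ x = x for all x, so its row in the table reproduces the column headers.
Row r reads: d, c, b, w, r, j, p, h — exactly the header order. So r is the identity.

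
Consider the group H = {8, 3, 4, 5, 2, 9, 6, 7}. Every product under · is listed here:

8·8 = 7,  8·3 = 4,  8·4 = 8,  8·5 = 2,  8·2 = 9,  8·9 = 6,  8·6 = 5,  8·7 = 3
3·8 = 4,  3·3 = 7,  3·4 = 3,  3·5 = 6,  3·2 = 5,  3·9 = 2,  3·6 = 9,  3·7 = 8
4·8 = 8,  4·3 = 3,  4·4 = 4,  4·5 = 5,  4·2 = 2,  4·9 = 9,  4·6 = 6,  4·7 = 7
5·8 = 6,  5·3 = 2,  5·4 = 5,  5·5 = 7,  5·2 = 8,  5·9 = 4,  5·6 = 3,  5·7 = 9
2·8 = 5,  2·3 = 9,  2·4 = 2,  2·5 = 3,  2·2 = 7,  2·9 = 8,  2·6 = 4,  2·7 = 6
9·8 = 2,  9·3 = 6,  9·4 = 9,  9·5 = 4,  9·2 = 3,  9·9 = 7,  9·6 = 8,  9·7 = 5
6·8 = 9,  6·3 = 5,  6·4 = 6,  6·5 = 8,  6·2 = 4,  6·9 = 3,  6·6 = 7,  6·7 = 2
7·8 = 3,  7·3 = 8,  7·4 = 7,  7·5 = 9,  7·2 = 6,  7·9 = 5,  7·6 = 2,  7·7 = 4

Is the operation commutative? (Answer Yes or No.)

9·8 = 2 but 8·9 = 6.
Since 9 and 8 do not commute, H is not abelian.

No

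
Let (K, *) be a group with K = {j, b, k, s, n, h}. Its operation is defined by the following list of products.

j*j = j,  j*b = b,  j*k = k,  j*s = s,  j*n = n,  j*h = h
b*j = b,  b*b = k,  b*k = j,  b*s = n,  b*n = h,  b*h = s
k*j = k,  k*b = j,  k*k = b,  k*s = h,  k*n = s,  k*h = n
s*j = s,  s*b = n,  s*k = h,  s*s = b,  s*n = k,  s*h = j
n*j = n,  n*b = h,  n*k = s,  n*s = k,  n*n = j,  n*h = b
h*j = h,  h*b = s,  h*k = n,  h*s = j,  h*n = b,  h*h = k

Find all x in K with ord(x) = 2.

{n}

Identity is j. Compute the order of each non-identity element by repeated multiplication:
  b: b → k → j  (order 3)
  k: k → b → j  (order 3)
  s: s → b → n → k → h → j  (order 6)
  n: n → j  (order 2)
  h: h → k → n → b → s → j  (order 6)
Elements of order 2: {n}.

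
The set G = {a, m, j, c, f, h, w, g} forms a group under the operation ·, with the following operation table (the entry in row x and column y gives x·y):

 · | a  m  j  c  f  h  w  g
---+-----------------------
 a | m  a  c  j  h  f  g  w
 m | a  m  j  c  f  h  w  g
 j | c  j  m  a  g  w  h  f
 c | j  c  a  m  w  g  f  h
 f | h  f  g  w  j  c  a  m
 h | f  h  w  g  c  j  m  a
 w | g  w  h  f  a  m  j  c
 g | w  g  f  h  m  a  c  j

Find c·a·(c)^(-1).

a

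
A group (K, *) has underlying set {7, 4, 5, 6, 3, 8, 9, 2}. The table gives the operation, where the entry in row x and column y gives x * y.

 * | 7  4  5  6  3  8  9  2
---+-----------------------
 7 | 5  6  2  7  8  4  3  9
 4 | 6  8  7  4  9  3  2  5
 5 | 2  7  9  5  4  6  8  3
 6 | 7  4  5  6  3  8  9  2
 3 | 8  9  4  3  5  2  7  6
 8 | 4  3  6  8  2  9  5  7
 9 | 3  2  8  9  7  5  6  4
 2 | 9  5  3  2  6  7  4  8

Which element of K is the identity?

The identity e satisfies e * x = x for all x, so its row in the table reproduces the column headers.
Row 6 reads: 7, 4, 5, 6, 3, 8, 9, 2 — exactly the header order. So 6 is the identity.
(Structurally, K here is isomorphic to the cyclic group Z_8.)

6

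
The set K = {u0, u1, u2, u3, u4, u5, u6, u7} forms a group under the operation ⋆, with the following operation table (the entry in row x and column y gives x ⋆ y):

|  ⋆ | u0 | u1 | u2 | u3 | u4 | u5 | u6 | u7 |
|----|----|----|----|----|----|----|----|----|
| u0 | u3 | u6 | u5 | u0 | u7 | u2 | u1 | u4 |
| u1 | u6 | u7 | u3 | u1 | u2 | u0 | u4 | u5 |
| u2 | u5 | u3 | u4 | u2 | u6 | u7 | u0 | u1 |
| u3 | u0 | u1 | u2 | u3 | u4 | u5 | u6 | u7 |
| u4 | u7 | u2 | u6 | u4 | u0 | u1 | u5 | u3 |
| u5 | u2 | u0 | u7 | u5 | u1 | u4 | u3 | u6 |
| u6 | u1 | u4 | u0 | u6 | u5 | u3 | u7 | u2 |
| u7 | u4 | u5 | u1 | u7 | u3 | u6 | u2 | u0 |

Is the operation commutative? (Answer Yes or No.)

Yes

Check whether the table is symmetric across its main diagonal.
Every entry (row x, col y) equals the entry (row y, col x), so K is abelian.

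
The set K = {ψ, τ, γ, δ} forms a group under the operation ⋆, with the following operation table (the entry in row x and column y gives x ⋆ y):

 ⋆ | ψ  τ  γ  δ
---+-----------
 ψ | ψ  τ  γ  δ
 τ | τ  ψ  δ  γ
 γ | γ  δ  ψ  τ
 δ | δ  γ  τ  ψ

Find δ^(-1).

δ

First locate the identity: row ψ matches the header, so ψ is the identity.
Scan row δ for ψ: δ ⋆ δ = ψ. Hence δ^(-1) = δ.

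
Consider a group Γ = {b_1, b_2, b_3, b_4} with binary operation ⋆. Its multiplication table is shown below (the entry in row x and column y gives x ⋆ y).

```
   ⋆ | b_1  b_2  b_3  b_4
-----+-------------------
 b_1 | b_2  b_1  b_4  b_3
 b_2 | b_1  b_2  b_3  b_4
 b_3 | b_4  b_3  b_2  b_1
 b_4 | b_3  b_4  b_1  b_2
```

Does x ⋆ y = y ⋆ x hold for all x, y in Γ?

Yes

Check whether the table is symmetric across its main diagonal.
Every entry (row x, col y) equals the entry (row y, col x), so Γ is abelian.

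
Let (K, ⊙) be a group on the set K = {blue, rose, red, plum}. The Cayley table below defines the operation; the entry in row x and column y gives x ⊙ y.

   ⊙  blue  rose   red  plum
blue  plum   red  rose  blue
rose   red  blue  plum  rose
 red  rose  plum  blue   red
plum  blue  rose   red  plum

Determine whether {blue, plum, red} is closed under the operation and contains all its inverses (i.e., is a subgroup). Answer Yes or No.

blue ⊙ red = rose, which is not in {blue, plum, red}.
The subset is not closed under ⊙, so it is not a subgroup.
(Structurally, K here is isomorphic to the cyclic group Z_4.)

No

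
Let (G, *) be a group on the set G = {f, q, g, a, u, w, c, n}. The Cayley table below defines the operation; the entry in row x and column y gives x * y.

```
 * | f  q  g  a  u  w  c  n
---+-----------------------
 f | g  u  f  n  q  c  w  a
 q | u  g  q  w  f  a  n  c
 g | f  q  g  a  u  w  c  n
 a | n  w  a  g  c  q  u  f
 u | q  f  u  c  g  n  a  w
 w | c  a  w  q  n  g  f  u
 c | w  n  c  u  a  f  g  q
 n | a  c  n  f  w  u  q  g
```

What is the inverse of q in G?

First locate the identity: row g matches the header, so g is the identity.
Scan row q for g: q * q = g. Hence q^(-1) = q.
(Structurally, G here is isomorphic to the elementary abelian group (Z_2)^3.)

q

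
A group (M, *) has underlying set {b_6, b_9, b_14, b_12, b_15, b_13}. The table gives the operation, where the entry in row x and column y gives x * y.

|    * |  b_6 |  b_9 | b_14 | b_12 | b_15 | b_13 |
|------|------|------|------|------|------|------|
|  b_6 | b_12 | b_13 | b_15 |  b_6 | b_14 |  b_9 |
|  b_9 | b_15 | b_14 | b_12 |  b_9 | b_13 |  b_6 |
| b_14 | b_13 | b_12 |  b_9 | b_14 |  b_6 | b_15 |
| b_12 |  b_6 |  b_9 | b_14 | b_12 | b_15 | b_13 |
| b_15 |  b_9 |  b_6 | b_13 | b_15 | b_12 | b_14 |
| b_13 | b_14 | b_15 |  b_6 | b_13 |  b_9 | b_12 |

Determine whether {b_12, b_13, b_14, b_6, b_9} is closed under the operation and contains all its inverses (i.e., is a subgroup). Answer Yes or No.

b_14 * b_13 = b_15, which is not in {b_12, b_13, b_14, b_6, b_9}.
The subset is not closed under *, so it is not a subgroup.

No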